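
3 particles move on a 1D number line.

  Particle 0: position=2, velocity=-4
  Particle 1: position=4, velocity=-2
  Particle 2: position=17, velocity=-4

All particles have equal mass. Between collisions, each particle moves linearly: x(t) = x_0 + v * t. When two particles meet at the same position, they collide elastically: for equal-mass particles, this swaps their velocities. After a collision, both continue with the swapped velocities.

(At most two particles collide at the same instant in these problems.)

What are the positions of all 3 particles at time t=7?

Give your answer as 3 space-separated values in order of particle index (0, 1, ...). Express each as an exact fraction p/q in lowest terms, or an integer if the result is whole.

Answer: -26 -11 -10

Derivation:
Collision at t=13/2: particles 1 and 2 swap velocities; positions: p0=-24 p1=-9 p2=-9; velocities now: v0=-4 v1=-4 v2=-2
Advance to t=7 (no further collisions before then); velocities: v0=-4 v1=-4 v2=-2; positions = -26 -11 -10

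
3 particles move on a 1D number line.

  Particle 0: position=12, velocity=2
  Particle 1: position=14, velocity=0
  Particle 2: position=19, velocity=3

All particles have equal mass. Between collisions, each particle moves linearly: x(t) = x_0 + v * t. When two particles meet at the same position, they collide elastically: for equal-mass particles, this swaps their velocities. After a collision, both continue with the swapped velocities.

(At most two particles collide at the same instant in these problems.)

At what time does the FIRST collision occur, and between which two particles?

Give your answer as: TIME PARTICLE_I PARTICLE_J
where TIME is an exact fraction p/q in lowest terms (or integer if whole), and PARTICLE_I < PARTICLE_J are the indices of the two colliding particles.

Answer: 1 0 1

Derivation:
Pair (0,1): pos 12,14 vel 2,0 -> gap=2, closing at 2/unit, collide at t=1
Pair (1,2): pos 14,19 vel 0,3 -> not approaching (rel speed -3 <= 0)
Earliest collision: t=1 between 0 and 1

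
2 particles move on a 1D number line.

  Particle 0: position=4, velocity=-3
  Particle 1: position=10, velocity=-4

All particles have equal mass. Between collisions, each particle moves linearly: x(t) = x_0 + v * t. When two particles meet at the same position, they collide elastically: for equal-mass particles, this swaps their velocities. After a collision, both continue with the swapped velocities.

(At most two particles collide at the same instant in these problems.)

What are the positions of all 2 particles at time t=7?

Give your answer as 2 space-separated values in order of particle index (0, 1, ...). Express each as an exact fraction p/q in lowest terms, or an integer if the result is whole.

Answer: -18 -17

Derivation:
Collision at t=6: particles 0 and 1 swap velocities; positions: p0=-14 p1=-14; velocities now: v0=-4 v1=-3
Advance to t=7 (no further collisions before then); velocities: v0=-4 v1=-3; positions = -18 -17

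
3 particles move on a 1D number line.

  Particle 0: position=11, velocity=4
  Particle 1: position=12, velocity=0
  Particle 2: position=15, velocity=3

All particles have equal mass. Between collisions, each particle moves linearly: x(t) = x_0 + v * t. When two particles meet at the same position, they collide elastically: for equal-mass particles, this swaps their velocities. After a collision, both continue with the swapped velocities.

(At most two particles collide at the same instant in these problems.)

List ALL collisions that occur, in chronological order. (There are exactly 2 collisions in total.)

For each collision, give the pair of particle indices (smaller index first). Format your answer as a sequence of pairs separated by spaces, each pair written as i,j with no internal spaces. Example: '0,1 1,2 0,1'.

Collision at t=1/4: particles 0 and 1 swap velocities; positions: p0=12 p1=12 p2=63/4; velocities now: v0=0 v1=4 v2=3
Collision at t=4: particles 1 and 2 swap velocities; positions: p0=12 p1=27 p2=27; velocities now: v0=0 v1=3 v2=4

Answer: 0,1 1,2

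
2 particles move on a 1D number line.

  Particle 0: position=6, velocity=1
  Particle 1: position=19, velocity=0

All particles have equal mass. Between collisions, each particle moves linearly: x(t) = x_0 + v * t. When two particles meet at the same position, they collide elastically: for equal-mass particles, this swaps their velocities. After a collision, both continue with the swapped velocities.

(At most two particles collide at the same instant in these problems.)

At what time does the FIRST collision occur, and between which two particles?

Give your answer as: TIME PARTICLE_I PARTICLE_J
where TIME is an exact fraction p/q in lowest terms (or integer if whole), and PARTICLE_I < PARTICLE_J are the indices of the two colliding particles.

Answer: 13 0 1

Derivation:
Pair (0,1): pos 6,19 vel 1,0 -> gap=13, closing at 1/unit, collide at t=13
Earliest collision: t=13 between 0 and 1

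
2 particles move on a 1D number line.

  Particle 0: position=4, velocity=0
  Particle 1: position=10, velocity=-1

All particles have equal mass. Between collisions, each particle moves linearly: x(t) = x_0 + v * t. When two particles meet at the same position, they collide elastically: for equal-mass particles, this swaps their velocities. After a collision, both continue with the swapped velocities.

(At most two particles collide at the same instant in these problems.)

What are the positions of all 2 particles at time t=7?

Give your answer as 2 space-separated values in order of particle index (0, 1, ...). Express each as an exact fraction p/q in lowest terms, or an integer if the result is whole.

Answer: 3 4

Derivation:
Collision at t=6: particles 0 and 1 swap velocities; positions: p0=4 p1=4; velocities now: v0=-1 v1=0
Advance to t=7 (no further collisions before then); velocities: v0=-1 v1=0; positions = 3 4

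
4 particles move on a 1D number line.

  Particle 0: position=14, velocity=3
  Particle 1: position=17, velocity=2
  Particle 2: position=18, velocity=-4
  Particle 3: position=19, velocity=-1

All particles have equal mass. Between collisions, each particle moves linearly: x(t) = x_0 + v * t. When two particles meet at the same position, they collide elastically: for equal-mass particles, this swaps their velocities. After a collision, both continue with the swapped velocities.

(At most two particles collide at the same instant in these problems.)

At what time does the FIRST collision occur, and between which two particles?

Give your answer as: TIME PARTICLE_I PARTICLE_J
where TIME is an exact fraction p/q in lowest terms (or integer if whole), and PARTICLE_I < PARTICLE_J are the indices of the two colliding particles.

Answer: 1/6 1 2

Derivation:
Pair (0,1): pos 14,17 vel 3,2 -> gap=3, closing at 1/unit, collide at t=3
Pair (1,2): pos 17,18 vel 2,-4 -> gap=1, closing at 6/unit, collide at t=1/6
Pair (2,3): pos 18,19 vel -4,-1 -> not approaching (rel speed -3 <= 0)
Earliest collision: t=1/6 between 1 and 2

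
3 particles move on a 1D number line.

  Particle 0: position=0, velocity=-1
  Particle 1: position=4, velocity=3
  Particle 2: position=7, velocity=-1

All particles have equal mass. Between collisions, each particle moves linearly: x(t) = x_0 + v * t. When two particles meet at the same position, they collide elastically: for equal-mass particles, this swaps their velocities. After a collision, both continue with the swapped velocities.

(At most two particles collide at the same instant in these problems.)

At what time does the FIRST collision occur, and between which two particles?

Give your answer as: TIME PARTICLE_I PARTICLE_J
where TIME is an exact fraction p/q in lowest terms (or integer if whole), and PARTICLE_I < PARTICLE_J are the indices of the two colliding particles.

Answer: 3/4 1 2

Derivation:
Pair (0,1): pos 0,4 vel -1,3 -> not approaching (rel speed -4 <= 0)
Pair (1,2): pos 4,7 vel 3,-1 -> gap=3, closing at 4/unit, collide at t=3/4
Earliest collision: t=3/4 between 1 and 2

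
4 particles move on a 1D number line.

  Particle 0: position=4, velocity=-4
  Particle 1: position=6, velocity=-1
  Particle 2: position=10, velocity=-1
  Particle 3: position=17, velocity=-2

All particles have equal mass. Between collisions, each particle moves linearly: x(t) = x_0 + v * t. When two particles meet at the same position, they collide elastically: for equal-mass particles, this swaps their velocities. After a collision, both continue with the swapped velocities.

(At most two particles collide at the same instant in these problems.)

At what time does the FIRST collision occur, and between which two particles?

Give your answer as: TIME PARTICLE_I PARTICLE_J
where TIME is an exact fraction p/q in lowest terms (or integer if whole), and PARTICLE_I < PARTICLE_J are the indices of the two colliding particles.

Answer: 7 2 3

Derivation:
Pair (0,1): pos 4,6 vel -4,-1 -> not approaching (rel speed -3 <= 0)
Pair (1,2): pos 6,10 vel -1,-1 -> not approaching (rel speed 0 <= 0)
Pair (2,3): pos 10,17 vel -1,-2 -> gap=7, closing at 1/unit, collide at t=7
Earliest collision: t=7 between 2 and 3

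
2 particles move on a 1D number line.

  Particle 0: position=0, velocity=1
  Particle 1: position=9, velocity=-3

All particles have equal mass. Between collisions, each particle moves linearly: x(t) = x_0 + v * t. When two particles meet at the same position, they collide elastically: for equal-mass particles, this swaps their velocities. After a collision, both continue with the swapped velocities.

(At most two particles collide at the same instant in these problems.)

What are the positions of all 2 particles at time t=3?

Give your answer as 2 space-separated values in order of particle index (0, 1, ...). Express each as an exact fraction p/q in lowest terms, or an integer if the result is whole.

Collision at t=9/4: particles 0 and 1 swap velocities; positions: p0=9/4 p1=9/4; velocities now: v0=-3 v1=1
Advance to t=3 (no further collisions before then); velocities: v0=-3 v1=1; positions = 0 3

Answer: 0 3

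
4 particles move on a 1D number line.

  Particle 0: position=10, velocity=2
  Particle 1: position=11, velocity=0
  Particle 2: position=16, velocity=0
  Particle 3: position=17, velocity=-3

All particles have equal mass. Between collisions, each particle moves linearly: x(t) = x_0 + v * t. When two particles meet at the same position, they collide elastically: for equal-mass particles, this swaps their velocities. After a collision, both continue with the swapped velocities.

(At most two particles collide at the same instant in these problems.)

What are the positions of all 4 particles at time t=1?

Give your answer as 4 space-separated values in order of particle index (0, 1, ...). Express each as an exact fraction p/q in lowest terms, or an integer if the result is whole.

Answer: 11 12 14 16

Derivation:
Collision at t=1/3: particles 2 and 3 swap velocities; positions: p0=32/3 p1=11 p2=16 p3=16; velocities now: v0=2 v1=0 v2=-3 v3=0
Collision at t=1/2: particles 0 and 1 swap velocities; positions: p0=11 p1=11 p2=31/2 p3=16; velocities now: v0=0 v1=2 v2=-3 v3=0
Advance to t=1 (no further collisions before then); velocities: v0=0 v1=2 v2=-3 v3=0; positions = 11 12 14 16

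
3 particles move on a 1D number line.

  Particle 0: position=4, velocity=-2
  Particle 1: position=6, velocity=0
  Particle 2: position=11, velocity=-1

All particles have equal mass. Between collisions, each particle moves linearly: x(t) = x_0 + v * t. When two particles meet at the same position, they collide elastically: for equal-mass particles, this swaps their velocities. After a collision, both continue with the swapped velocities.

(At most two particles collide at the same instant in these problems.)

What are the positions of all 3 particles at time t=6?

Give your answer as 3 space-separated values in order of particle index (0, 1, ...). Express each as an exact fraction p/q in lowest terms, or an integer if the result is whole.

Answer: -8 5 6

Derivation:
Collision at t=5: particles 1 and 2 swap velocities; positions: p0=-6 p1=6 p2=6; velocities now: v0=-2 v1=-1 v2=0
Advance to t=6 (no further collisions before then); velocities: v0=-2 v1=-1 v2=0; positions = -8 5 6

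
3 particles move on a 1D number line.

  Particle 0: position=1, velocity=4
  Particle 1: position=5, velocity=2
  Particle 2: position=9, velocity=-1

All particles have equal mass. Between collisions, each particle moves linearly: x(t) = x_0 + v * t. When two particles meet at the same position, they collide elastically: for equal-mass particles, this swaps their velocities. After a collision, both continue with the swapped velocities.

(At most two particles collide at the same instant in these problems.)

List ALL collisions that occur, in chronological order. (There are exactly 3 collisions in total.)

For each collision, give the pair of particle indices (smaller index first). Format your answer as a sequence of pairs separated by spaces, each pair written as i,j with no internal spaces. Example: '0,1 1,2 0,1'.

Collision at t=4/3: particles 1 and 2 swap velocities; positions: p0=19/3 p1=23/3 p2=23/3; velocities now: v0=4 v1=-1 v2=2
Collision at t=8/5: particles 0 and 1 swap velocities; positions: p0=37/5 p1=37/5 p2=41/5; velocities now: v0=-1 v1=4 v2=2
Collision at t=2: particles 1 and 2 swap velocities; positions: p0=7 p1=9 p2=9; velocities now: v0=-1 v1=2 v2=4

Answer: 1,2 0,1 1,2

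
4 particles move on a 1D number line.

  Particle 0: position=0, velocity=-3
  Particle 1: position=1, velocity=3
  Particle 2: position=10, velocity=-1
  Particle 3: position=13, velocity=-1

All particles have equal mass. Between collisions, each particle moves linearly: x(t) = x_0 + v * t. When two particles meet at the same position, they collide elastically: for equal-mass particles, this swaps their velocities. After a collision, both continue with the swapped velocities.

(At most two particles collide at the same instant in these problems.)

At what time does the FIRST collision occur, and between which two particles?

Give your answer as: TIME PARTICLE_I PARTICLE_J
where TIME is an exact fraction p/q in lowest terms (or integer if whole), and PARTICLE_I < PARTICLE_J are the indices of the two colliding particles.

Answer: 9/4 1 2

Derivation:
Pair (0,1): pos 0,1 vel -3,3 -> not approaching (rel speed -6 <= 0)
Pair (1,2): pos 1,10 vel 3,-1 -> gap=9, closing at 4/unit, collide at t=9/4
Pair (2,3): pos 10,13 vel -1,-1 -> not approaching (rel speed 0 <= 0)
Earliest collision: t=9/4 between 1 and 2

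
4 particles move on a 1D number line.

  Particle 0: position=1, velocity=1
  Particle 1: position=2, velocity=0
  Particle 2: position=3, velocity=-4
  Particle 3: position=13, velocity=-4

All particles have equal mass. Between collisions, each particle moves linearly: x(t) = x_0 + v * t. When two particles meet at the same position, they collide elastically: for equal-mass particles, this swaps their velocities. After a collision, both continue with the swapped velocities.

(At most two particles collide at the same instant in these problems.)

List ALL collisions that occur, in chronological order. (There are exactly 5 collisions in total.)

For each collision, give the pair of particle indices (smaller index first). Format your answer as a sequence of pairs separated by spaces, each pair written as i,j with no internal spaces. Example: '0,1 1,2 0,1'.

Collision at t=1/4: particles 1 and 2 swap velocities; positions: p0=5/4 p1=2 p2=2 p3=12; velocities now: v0=1 v1=-4 v2=0 v3=-4
Collision at t=2/5: particles 0 and 1 swap velocities; positions: p0=7/5 p1=7/5 p2=2 p3=57/5; velocities now: v0=-4 v1=1 v2=0 v3=-4
Collision at t=1: particles 1 and 2 swap velocities; positions: p0=-1 p1=2 p2=2 p3=9; velocities now: v0=-4 v1=0 v2=1 v3=-4
Collision at t=12/5: particles 2 and 3 swap velocities; positions: p0=-33/5 p1=2 p2=17/5 p3=17/5; velocities now: v0=-4 v1=0 v2=-4 v3=1
Collision at t=11/4: particles 1 and 2 swap velocities; positions: p0=-8 p1=2 p2=2 p3=15/4; velocities now: v0=-4 v1=-4 v2=0 v3=1

Answer: 1,2 0,1 1,2 2,3 1,2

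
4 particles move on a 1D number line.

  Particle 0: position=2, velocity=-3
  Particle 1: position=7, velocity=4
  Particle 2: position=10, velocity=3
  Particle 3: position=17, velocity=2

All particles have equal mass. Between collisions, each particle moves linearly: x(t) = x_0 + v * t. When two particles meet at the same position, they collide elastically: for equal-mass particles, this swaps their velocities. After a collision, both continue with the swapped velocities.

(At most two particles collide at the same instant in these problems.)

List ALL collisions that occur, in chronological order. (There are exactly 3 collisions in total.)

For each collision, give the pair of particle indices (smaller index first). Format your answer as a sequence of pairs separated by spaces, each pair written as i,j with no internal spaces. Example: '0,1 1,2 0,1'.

Answer: 1,2 2,3 1,2

Derivation:
Collision at t=3: particles 1 and 2 swap velocities; positions: p0=-7 p1=19 p2=19 p3=23; velocities now: v0=-3 v1=3 v2=4 v3=2
Collision at t=5: particles 2 and 3 swap velocities; positions: p0=-13 p1=25 p2=27 p3=27; velocities now: v0=-3 v1=3 v2=2 v3=4
Collision at t=7: particles 1 and 2 swap velocities; positions: p0=-19 p1=31 p2=31 p3=35; velocities now: v0=-3 v1=2 v2=3 v3=4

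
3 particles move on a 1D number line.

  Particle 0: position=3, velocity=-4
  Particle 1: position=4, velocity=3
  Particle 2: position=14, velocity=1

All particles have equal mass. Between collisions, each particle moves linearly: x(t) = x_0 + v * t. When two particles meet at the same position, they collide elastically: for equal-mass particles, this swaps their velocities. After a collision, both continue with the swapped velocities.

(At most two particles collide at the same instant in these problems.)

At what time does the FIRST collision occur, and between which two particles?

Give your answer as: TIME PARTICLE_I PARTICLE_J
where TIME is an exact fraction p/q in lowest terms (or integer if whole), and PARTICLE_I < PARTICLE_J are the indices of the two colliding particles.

Answer: 5 1 2

Derivation:
Pair (0,1): pos 3,4 vel -4,3 -> not approaching (rel speed -7 <= 0)
Pair (1,2): pos 4,14 vel 3,1 -> gap=10, closing at 2/unit, collide at t=5
Earliest collision: t=5 between 1 and 2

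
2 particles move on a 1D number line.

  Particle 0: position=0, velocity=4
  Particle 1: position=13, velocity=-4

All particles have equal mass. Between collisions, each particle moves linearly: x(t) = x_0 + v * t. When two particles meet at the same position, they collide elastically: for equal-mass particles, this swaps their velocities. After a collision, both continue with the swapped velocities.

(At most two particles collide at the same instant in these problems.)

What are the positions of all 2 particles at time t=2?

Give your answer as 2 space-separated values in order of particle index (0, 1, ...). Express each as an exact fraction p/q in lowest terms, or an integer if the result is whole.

Collision at t=13/8: particles 0 and 1 swap velocities; positions: p0=13/2 p1=13/2; velocities now: v0=-4 v1=4
Advance to t=2 (no further collisions before then); velocities: v0=-4 v1=4; positions = 5 8

Answer: 5 8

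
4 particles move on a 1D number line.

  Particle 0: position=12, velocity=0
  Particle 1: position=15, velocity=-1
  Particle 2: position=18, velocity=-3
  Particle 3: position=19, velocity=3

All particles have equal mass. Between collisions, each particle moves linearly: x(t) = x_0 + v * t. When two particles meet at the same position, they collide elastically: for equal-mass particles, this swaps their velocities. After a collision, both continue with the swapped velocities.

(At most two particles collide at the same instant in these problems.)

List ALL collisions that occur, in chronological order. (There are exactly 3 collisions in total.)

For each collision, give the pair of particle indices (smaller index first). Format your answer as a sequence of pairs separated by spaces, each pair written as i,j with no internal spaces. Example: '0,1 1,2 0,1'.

Collision at t=3/2: particles 1 and 2 swap velocities; positions: p0=12 p1=27/2 p2=27/2 p3=47/2; velocities now: v0=0 v1=-3 v2=-1 v3=3
Collision at t=2: particles 0 and 1 swap velocities; positions: p0=12 p1=12 p2=13 p3=25; velocities now: v0=-3 v1=0 v2=-1 v3=3
Collision at t=3: particles 1 and 2 swap velocities; positions: p0=9 p1=12 p2=12 p3=28; velocities now: v0=-3 v1=-1 v2=0 v3=3

Answer: 1,2 0,1 1,2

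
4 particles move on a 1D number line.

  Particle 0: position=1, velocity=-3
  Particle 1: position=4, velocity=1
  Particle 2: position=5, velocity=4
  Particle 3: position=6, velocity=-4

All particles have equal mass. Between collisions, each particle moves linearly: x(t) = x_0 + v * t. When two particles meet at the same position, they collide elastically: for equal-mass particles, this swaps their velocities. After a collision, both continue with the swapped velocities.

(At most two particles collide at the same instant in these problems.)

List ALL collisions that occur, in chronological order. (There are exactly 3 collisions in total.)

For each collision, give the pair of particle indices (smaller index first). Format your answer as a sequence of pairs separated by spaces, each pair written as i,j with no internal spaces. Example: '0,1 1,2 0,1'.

Answer: 2,3 1,2 0,1

Derivation:
Collision at t=1/8: particles 2 and 3 swap velocities; positions: p0=5/8 p1=33/8 p2=11/2 p3=11/2; velocities now: v0=-3 v1=1 v2=-4 v3=4
Collision at t=2/5: particles 1 and 2 swap velocities; positions: p0=-1/5 p1=22/5 p2=22/5 p3=33/5; velocities now: v0=-3 v1=-4 v2=1 v3=4
Collision at t=5: particles 0 and 1 swap velocities; positions: p0=-14 p1=-14 p2=9 p3=25; velocities now: v0=-4 v1=-3 v2=1 v3=4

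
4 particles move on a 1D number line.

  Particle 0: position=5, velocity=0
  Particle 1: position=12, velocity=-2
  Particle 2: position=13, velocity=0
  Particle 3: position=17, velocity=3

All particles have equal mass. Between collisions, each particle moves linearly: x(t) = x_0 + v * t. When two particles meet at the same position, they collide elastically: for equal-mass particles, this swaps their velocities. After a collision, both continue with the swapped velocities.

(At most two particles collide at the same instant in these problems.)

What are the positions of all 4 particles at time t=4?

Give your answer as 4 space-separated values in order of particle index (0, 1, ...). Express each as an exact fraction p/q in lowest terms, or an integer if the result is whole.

Answer: 4 5 13 29

Derivation:
Collision at t=7/2: particles 0 and 1 swap velocities; positions: p0=5 p1=5 p2=13 p3=55/2; velocities now: v0=-2 v1=0 v2=0 v3=3
Advance to t=4 (no further collisions before then); velocities: v0=-2 v1=0 v2=0 v3=3; positions = 4 5 13 29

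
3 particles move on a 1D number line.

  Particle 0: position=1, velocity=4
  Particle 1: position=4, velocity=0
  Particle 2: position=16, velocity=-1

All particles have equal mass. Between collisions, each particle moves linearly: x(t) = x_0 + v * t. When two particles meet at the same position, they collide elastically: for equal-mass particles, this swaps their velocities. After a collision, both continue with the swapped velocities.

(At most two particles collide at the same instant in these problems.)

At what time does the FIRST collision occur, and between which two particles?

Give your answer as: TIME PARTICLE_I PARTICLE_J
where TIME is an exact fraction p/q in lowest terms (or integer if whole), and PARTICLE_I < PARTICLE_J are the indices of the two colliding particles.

Answer: 3/4 0 1

Derivation:
Pair (0,1): pos 1,4 vel 4,0 -> gap=3, closing at 4/unit, collide at t=3/4
Pair (1,2): pos 4,16 vel 0,-1 -> gap=12, closing at 1/unit, collide at t=12
Earliest collision: t=3/4 between 0 and 1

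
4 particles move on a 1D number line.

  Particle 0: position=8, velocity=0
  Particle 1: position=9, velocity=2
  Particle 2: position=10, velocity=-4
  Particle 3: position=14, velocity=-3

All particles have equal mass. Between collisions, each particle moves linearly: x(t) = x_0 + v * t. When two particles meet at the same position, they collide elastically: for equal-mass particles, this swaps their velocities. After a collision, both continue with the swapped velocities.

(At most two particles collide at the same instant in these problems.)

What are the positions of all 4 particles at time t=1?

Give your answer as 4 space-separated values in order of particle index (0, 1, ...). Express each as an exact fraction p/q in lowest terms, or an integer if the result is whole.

Collision at t=1/6: particles 1 and 2 swap velocities; positions: p0=8 p1=28/3 p2=28/3 p3=27/2; velocities now: v0=0 v1=-4 v2=2 v3=-3
Collision at t=1/2: particles 0 and 1 swap velocities; positions: p0=8 p1=8 p2=10 p3=25/2; velocities now: v0=-4 v1=0 v2=2 v3=-3
Collision at t=1: particles 2 and 3 swap velocities; positions: p0=6 p1=8 p2=11 p3=11; velocities now: v0=-4 v1=0 v2=-3 v3=2
Advance to t=1 (no further collisions before then); velocities: v0=-4 v1=0 v2=-3 v3=2; positions = 6 8 11 11

Answer: 6 8 11 11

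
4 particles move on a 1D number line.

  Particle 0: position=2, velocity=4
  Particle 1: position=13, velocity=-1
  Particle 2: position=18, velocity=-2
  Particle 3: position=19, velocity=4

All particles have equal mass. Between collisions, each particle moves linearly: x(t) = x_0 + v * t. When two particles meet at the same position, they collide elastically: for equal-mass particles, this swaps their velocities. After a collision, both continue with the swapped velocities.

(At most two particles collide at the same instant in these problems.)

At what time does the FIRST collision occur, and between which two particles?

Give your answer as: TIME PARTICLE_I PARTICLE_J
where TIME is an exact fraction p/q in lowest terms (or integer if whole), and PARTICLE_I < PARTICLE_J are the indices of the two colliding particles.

Answer: 11/5 0 1

Derivation:
Pair (0,1): pos 2,13 vel 4,-1 -> gap=11, closing at 5/unit, collide at t=11/5
Pair (1,2): pos 13,18 vel -1,-2 -> gap=5, closing at 1/unit, collide at t=5
Pair (2,3): pos 18,19 vel -2,4 -> not approaching (rel speed -6 <= 0)
Earliest collision: t=11/5 between 0 and 1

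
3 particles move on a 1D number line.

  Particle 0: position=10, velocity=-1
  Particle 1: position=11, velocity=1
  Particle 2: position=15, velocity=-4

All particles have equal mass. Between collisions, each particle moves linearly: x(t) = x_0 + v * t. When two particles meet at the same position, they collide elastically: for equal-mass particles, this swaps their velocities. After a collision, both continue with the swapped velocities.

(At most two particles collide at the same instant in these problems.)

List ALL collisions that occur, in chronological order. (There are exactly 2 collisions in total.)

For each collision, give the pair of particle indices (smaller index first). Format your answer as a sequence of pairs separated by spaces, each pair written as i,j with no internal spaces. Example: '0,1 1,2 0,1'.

Collision at t=4/5: particles 1 and 2 swap velocities; positions: p0=46/5 p1=59/5 p2=59/5; velocities now: v0=-1 v1=-4 v2=1
Collision at t=5/3: particles 0 and 1 swap velocities; positions: p0=25/3 p1=25/3 p2=38/3; velocities now: v0=-4 v1=-1 v2=1

Answer: 1,2 0,1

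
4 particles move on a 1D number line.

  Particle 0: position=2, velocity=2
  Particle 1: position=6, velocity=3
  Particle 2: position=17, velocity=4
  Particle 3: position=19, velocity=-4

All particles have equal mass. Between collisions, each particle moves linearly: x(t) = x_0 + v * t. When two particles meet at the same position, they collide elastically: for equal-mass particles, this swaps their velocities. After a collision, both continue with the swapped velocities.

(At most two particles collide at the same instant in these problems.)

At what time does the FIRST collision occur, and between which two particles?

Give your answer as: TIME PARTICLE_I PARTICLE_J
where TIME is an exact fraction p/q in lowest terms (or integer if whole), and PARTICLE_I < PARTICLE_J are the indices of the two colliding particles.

Answer: 1/4 2 3

Derivation:
Pair (0,1): pos 2,6 vel 2,3 -> not approaching (rel speed -1 <= 0)
Pair (1,2): pos 6,17 vel 3,4 -> not approaching (rel speed -1 <= 0)
Pair (2,3): pos 17,19 vel 4,-4 -> gap=2, closing at 8/unit, collide at t=1/4
Earliest collision: t=1/4 between 2 and 3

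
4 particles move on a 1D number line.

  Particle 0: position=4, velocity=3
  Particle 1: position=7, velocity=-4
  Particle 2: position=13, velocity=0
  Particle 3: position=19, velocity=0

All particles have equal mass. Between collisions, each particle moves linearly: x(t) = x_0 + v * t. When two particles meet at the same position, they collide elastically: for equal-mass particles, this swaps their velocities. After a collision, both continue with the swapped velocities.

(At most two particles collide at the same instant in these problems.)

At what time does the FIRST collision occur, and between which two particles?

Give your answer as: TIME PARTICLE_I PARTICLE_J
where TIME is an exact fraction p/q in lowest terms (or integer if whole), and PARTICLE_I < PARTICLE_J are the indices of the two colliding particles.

Pair (0,1): pos 4,7 vel 3,-4 -> gap=3, closing at 7/unit, collide at t=3/7
Pair (1,2): pos 7,13 vel -4,0 -> not approaching (rel speed -4 <= 0)
Pair (2,3): pos 13,19 vel 0,0 -> not approaching (rel speed 0 <= 0)
Earliest collision: t=3/7 between 0 and 1

Answer: 3/7 0 1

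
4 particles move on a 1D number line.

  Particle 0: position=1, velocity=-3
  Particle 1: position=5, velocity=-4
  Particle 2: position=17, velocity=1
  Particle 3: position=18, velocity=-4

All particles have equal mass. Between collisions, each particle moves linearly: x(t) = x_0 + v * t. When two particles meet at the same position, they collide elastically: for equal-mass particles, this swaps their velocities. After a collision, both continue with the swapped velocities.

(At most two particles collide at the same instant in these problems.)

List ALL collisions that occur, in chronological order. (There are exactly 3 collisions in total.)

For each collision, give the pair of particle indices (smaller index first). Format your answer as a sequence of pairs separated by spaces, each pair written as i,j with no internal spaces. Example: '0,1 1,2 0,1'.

Answer: 2,3 0,1 1,2

Derivation:
Collision at t=1/5: particles 2 and 3 swap velocities; positions: p0=2/5 p1=21/5 p2=86/5 p3=86/5; velocities now: v0=-3 v1=-4 v2=-4 v3=1
Collision at t=4: particles 0 and 1 swap velocities; positions: p0=-11 p1=-11 p2=2 p3=21; velocities now: v0=-4 v1=-3 v2=-4 v3=1
Collision at t=17: particles 1 and 2 swap velocities; positions: p0=-63 p1=-50 p2=-50 p3=34; velocities now: v0=-4 v1=-4 v2=-3 v3=1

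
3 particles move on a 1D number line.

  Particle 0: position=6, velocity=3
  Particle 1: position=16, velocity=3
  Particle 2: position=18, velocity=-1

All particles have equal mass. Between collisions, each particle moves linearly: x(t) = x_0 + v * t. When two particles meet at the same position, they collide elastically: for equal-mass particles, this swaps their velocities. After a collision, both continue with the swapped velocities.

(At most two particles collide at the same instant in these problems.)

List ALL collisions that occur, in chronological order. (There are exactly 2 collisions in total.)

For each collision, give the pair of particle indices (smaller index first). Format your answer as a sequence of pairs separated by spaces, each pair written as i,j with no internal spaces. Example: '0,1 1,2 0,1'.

Answer: 1,2 0,1

Derivation:
Collision at t=1/2: particles 1 and 2 swap velocities; positions: p0=15/2 p1=35/2 p2=35/2; velocities now: v0=3 v1=-1 v2=3
Collision at t=3: particles 0 and 1 swap velocities; positions: p0=15 p1=15 p2=25; velocities now: v0=-1 v1=3 v2=3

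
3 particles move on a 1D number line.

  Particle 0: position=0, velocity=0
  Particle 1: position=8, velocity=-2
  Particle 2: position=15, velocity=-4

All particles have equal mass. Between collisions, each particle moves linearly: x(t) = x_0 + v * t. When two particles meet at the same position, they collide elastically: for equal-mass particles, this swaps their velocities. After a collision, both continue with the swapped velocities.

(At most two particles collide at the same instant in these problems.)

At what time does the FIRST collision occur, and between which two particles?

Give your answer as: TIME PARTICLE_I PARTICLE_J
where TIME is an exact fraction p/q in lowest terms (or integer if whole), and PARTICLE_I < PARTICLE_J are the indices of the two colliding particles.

Pair (0,1): pos 0,8 vel 0,-2 -> gap=8, closing at 2/unit, collide at t=4
Pair (1,2): pos 8,15 vel -2,-4 -> gap=7, closing at 2/unit, collide at t=7/2
Earliest collision: t=7/2 between 1 and 2

Answer: 7/2 1 2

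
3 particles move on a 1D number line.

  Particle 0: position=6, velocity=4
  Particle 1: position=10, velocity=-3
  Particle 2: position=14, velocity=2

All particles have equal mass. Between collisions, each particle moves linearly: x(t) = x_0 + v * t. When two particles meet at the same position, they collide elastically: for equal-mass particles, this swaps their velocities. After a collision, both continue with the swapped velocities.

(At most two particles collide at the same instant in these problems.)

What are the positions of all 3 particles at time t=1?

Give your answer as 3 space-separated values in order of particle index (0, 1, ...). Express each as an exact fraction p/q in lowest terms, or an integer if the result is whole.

Answer: 7 10 16

Derivation:
Collision at t=4/7: particles 0 and 1 swap velocities; positions: p0=58/7 p1=58/7 p2=106/7; velocities now: v0=-3 v1=4 v2=2
Advance to t=1 (no further collisions before then); velocities: v0=-3 v1=4 v2=2; positions = 7 10 16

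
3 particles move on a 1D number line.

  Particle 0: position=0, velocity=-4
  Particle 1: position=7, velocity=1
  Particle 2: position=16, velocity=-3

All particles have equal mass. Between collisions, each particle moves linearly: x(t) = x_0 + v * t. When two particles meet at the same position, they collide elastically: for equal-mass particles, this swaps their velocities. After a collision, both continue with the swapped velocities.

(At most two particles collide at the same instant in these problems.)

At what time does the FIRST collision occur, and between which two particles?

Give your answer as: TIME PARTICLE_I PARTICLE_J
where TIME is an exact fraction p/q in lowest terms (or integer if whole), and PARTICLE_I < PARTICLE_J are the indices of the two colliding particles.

Answer: 9/4 1 2

Derivation:
Pair (0,1): pos 0,7 vel -4,1 -> not approaching (rel speed -5 <= 0)
Pair (1,2): pos 7,16 vel 1,-3 -> gap=9, closing at 4/unit, collide at t=9/4
Earliest collision: t=9/4 between 1 and 2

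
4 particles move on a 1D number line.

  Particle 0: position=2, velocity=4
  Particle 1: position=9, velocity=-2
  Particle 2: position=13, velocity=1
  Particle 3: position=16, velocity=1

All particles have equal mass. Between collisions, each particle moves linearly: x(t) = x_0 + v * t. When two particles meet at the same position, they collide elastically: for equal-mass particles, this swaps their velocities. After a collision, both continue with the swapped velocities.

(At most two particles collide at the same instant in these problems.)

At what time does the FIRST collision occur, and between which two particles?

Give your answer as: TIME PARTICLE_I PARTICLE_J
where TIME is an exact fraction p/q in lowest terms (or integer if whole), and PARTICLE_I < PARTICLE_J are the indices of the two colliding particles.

Pair (0,1): pos 2,9 vel 4,-2 -> gap=7, closing at 6/unit, collide at t=7/6
Pair (1,2): pos 9,13 vel -2,1 -> not approaching (rel speed -3 <= 0)
Pair (2,3): pos 13,16 vel 1,1 -> not approaching (rel speed 0 <= 0)
Earliest collision: t=7/6 between 0 and 1

Answer: 7/6 0 1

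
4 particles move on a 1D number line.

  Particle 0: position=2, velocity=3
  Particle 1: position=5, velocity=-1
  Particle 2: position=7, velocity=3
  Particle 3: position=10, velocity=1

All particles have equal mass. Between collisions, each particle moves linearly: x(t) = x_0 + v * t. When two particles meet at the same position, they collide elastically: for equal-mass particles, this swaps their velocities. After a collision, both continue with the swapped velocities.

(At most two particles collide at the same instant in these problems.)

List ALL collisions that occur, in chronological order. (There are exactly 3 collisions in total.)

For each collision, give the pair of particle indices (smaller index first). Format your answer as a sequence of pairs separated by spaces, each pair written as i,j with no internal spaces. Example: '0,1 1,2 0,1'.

Collision at t=3/4: particles 0 and 1 swap velocities; positions: p0=17/4 p1=17/4 p2=37/4 p3=43/4; velocities now: v0=-1 v1=3 v2=3 v3=1
Collision at t=3/2: particles 2 and 3 swap velocities; positions: p0=7/2 p1=13/2 p2=23/2 p3=23/2; velocities now: v0=-1 v1=3 v2=1 v3=3
Collision at t=4: particles 1 and 2 swap velocities; positions: p0=1 p1=14 p2=14 p3=19; velocities now: v0=-1 v1=1 v2=3 v3=3

Answer: 0,1 2,3 1,2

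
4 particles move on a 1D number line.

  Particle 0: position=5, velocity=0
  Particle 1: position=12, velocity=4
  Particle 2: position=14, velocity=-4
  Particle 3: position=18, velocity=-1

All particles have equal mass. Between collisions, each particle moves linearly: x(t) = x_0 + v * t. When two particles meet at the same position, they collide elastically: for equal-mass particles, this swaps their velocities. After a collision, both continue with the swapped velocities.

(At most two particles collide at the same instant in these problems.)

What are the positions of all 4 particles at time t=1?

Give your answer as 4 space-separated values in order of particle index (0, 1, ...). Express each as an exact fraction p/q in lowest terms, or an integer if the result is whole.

Collision at t=1/4: particles 1 and 2 swap velocities; positions: p0=5 p1=13 p2=13 p3=71/4; velocities now: v0=0 v1=-4 v2=4 v3=-1
Advance to t=1 (no further collisions before then); velocities: v0=0 v1=-4 v2=4 v3=-1; positions = 5 10 16 17

Answer: 5 10 16 17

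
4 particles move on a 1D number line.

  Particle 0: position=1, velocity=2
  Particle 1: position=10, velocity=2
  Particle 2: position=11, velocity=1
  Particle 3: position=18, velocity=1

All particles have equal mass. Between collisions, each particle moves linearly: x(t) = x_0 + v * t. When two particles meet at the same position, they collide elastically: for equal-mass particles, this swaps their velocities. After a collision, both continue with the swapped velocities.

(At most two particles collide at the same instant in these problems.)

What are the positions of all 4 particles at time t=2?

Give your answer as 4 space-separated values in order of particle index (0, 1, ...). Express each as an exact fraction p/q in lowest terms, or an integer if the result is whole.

Collision at t=1: particles 1 and 2 swap velocities; positions: p0=3 p1=12 p2=12 p3=19; velocities now: v0=2 v1=1 v2=2 v3=1
Advance to t=2 (no further collisions before then); velocities: v0=2 v1=1 v2=2 v3=1; positions = 5 13 14 20

Answer: 5 13 14 20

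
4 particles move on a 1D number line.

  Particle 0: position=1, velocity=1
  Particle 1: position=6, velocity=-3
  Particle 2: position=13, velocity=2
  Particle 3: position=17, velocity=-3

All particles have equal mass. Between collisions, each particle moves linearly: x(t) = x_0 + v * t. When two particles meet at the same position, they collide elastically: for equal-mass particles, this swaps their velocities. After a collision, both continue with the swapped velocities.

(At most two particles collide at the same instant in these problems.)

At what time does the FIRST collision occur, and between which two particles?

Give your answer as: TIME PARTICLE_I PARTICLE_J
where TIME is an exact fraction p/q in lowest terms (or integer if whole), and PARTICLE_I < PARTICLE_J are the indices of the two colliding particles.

Pair (0,1): pos 1,6 vel 1,-3 -> gap=5, closing at 4/unit, collide at t=5/4
Pair (1,2): pos 6,13 vel -3,2 -> not approaching (rel speed -5 <= 0)
Pair (2,3): pos 13,17 vel 2,-3 -> gap=4, closing at 5/unit, collide at t=4/5
Earliest collision: t=4/5 between 2 and 3

Answer: 4/5 2 3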